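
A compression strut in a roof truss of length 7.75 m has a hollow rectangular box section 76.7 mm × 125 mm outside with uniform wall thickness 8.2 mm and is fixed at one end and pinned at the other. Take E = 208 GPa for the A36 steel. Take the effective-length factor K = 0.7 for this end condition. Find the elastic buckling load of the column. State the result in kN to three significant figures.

P_cr ≈ 189 kN

Inner dimensions: h_i = 125 − 2×8.2 = 108.6 mm, b_i = 76.7 − 2×8.2 = 60.30 mm
Weak-axis I_min = (h_o·b_o³ − h_i·b_i³)/12 with b_o = 76.7, b_i = 60.30 mm (shorter outer/inner sides).
I_min = (125×76.7³ − 108.6×60.30³)/12 = 2.716×10^6 mm⁴
I = 2.716×10^6 mm⁴ = 2.716×10^-6 m⁴
Effective length L_e = K·L = 0.7 × 7.75 = 5.425 m
P_cr = π²EI / L_e² = π² × 208×10⁹ × 2.716×10^-6 / 5.425² = 1.894×10^5 N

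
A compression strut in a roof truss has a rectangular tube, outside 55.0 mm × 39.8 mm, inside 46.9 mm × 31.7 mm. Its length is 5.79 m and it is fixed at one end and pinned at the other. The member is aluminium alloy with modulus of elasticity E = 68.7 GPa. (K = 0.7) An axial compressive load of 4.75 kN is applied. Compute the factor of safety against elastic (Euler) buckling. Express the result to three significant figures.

n ≈ 1.43

Weak-axis I_min = (h_o·b_o³ − h_i·b_i³)/12 with b_o = 39.8, b_i = 31.70 mm (shorter outer/inner sides).
I_min = (55.0×39.8³ − 46.90×31.70³)/12 = 1.645×10^5 mm⁴
I = 1.645×10^5 mm⁴ = 1.645×10^-7 m⁴
Effective length L_e = K·L = 0.7 × 5.79 = 4.053 m
P_cr = π²EI / L_e² = π² × 68.7×10⁹ × 1.645×10^-7 / 4.053² = 6.788×10^3 N
Factor of safety n = P_cr / P = 6.7881 / 4.75 = 1.43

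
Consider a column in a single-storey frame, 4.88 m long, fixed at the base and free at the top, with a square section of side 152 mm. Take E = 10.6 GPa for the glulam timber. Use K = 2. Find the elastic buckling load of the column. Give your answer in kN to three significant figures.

P_cr ≈ 48.9 kN

I = a⁴/12 = 152⁴/12 = 4.448×10^7 mm⁴
I = 4.448×10^7 mm⁴ = 4.448×10^-5 m⁴
Effective length L_e = K·L = 2 × 4.88 = 9.760 m
P_cr = π²EI / L_e² = π² × 10.6×10⁹ × 4.448×10^-5 / 9.760² = 4.885×10^4 N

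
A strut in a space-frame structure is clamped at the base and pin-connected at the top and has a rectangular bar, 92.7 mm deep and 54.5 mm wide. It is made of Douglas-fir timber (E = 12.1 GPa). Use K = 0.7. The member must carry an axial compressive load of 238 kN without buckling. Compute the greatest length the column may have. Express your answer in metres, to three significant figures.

Buckling occurs about the weak axis: I_min = h·b³/12 with b = 54.5 mm (the shorter side).
I_min = 92.7×54.5³/12 = 1.251×10^6 mm⁴
I = 1.251×10^-6 m⁴
At the buckling limit P_cr = P = 2.380×10^5 N
From P_cr = π²EI/(K·L)²:  L = (1/K)·√(π²EI/P_cr) = (1/0.7)·√(π²×1.21×10^10×1.251×10^-6/2.380×10^5)
L = 1.13 m

L_max ≈ 1.13 m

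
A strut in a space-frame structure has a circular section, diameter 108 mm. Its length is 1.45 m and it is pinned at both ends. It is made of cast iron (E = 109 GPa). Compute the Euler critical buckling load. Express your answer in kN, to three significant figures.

P_cr ≈ 3420 kN

I = πd⁴/64 = π×108⁴/64 = 6.678×10^6 mm⁴
I = 6.678×10^6 mm⁴ = 6.678×10^-6 m⁴
Effective length L_e = K·L = 1 × 1.45 = 1.450 m
P_cr = π²EI / L_e² = π² × 109×10⁹ × 6.678×10^-6 / 1.450² = 3.417×10^6 N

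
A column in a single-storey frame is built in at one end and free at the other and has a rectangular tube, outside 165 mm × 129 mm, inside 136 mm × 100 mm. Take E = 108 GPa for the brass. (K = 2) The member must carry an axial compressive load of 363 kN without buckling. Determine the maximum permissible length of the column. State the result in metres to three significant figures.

L_max ≈ 3.65 m

Weak-axis I_min = (h_o·b_o³ − h_i·b_i³)/12 with b_o = 129, b_i = 100.0 mm (shorter outer/inner sides).
I_min = (165×129³ − 136.0×100.0³)/12 = 1.818×10^7 mm⁴
I = 1.818×10^-5 m⁴
At the buckling limit P_cr = P = 3.630×10^5 N
From P_cr = π²EI/(K·L)²:  L = (1/K)·√(π²EI/P_cr) = (1/2)·√(π²×1.08×10^11×1.818×10^-5/3.630×10^5)
L = 3.65 m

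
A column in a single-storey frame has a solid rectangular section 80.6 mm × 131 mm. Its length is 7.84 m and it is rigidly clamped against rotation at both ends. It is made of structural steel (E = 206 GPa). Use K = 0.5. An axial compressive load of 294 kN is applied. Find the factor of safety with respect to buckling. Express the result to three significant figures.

n ≈ 2.57

Buckling occurs about the weak axis: I_min = h·b³/12 with b = 80.6 mm (the shorter side).
I_min = 131×80.6³/12 = 5.716×10^6 mm⁴
I = 5.716×10^6 mm⁴ = 5.716×10^-6 m⁴
Effective length L_e = K·L = 0.5 × 7.84 = 3.920 m
P_cr = π²EI / L_e² = π² × 206×10⁹ × 5.716×10^-6 / 3.920² = 7.563×10^5 N
Factor of safety n = P_cr / P = 756.29 / 294 = 2.57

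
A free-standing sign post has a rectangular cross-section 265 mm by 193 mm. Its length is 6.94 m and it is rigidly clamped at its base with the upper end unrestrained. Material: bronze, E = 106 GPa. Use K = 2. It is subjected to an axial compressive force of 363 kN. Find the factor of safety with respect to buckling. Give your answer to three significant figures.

n ≈ 2.37

Buckling occurs about the weak axis: I_min = h·b³/12 with b = 193 mm (the shorter side).
I_min = 265×193³/12 = 1.588×10^8 mm⁴
I = 1.588×10^8 mm⁴ = 1.588×10^-4 m⁴
Effective length L_e = K·L = 2 × 6.94 = 13.88 m
P_cr = π²EI / L_e² = π² × 106×10⁹ × 1.588×10^-4 / 13.88² = 8.621×10^5 N
Factor of safety n = P_cr / P = 862.11 / 363 = 2.37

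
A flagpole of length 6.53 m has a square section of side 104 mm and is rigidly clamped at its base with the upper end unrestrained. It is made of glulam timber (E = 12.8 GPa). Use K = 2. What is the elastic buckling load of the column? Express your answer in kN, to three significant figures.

I = a⁴/12 = 104⁴/12 = 9.749×10^6 mm⁴
I = 9.749×10^6 mm⁴ = 9.749×10^-6 m⁴
Effective length L_e = K·L = 2 × 6.53 = 13.06 m
P_cr = π²EI / L_e² = π² × 12.8×10⁹ × 9.749×10^-6 / 13.06² = 7.221×10^3 N

P_cr ≈ 7.22 kN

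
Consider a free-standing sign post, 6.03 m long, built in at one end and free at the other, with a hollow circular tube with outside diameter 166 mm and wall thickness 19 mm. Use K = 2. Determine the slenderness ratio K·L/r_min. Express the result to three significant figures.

Inner diameter d_i = 166 − 2×19 = 128.0 mm
I = π(d_o⁴ − d_i⁴)/64 = π(166⁴ − 128.0⁴)/64 = 2.410×10^7 mm⁴
A = 8.774×10^3 mm²;  r_min = √(I/A) = √(2.410×10^7/8.774×10^3) = 52.40 mm
L_e = K·L = 2 × 6.03 m = 12.06 m = 12060 mm
λ = L_e / r_min = 12060 / 52.40 = 230

λ ≈ 230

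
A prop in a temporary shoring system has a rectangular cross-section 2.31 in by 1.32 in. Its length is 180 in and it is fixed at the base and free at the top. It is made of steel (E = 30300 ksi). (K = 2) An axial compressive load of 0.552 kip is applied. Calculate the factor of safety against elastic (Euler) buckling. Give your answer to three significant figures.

n ≈ 1.85

Buckling occurs about the weak axis: I_min = h·b³/12 with b = 1.32 in (the shorter side).
I_min = 2.31×1.32³/12 = 0.4427 in⁴
Effective length L_e = K·L = 2 × 180 = 360.0 in
P_cr = π²EI / L_e² = π² × 30300×10³ × 0.4427 / 360.0² = 1.022×10^3 lb
Factor of safety n = P_cr / P = 1.0216 / 0.552 = 1.85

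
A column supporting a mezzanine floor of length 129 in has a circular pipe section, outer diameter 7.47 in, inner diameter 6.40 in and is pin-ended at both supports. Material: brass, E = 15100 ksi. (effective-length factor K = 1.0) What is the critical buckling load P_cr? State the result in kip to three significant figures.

P_cr ≈ 631 kip

d_o = 7.47 in, d_i = 6.40 in
I = π(d_o⁴ − d_i⁴)/64 = π(7.47⁴ − 6.400⁴)/64 = 70.49 in⁴
Effective length L_e = K·L = 1 × 129 = 129.0 in
P_cr = π²EI / L_e² = π² × 15100×10³ × 70.49 / 129.0² = 6.313×10^5 lb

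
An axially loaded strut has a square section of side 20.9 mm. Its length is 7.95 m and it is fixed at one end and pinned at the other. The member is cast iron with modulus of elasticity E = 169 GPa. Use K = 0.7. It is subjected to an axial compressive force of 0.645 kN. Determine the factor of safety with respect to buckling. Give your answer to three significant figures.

n ≈ 1.33

I = a⁴/12 = 20.9⁴/12 = 1.590×10^4 mm⁴
I = 1.590×10^4 mm⁴ = 1.590×10^-8 m⁴
Effective length L_e = K·L = 0.7 × 7.95 = 5.565 m
P_cr = π²EI / L_e² = π² × 169×10⁹ × 1.590×10^-8 / 5.565² = 856.4 N
Factor of safety n = P_cr / P = 0.85637 / 0.645 = 1.33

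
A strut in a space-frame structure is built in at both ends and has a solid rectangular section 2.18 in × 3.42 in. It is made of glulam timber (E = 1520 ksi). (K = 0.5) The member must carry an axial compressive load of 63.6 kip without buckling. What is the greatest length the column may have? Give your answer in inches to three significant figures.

Buckling occurs about the weak axis: I_min = h·b³/12 with b = 2.18 in (the shorter side).
I_min = 3.42×2.18³/12 = 2.953 in⁴
At the buckling limit P_cr = P = 6.360×10^4 lb
From P_cr = π²EI/(K·L)²:  L = (1/K)·√(π²EI/P_cr) = (1/0.5)·√(π²×1.52×10^6×2.953/6.360×10^4)
L = 52.8 in

L_max ≈ 52.8 in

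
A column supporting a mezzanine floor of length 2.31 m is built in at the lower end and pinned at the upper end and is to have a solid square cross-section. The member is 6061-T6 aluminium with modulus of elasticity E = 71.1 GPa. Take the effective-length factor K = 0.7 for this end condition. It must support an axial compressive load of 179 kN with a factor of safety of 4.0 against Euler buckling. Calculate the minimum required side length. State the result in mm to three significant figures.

a ≈ 75.2 mm

Required P_cr = n·P = 4.0 × 179 = 716.0 kN
L_e = K·L = 0.7 × 2.31 = 1.617 m
Required I = P_cr·L_e²/(π²E) = 7.160×10^5 × 1.617² / (π² × 7.11×10^10) = 2.668×10^-6 m⁴
I_req = 2.668×10^6 mm⁴
Solid square: I = a⁴/12  ⇒  a = (12I)^(1/4) = (12×2.668×10^6)^(1/4) = 75.2 mm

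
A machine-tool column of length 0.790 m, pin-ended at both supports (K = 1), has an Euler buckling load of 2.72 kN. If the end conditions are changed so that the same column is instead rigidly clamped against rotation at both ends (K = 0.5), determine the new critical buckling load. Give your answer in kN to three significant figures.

P_cr ∝ 1/K², so P_cr,new = P_cr,old × (K_old/K_new)² = 2.72 × (1/0.5)²
= 2.72 × 4.000 = 10.9 kN

P_cr ≈ 10.9 kN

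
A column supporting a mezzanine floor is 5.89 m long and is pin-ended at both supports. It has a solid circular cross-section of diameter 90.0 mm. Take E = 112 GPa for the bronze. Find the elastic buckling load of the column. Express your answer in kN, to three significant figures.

I = πd⁴/64 = π×90.0⁴/64 = 3.221×10^6 mm⁴
I = 3.221×10^6 mm⁴ = 3.221×10^-6 m⁴
Effective length L_e = K·L = 1 × 5.89 = 5.890 m
P_cr = π²EI / L_e² = π² × 112×10⁹ × 3.221×10^-6 / 5.890² = 1.026×10^5 N

P_cr ≈ 103 kN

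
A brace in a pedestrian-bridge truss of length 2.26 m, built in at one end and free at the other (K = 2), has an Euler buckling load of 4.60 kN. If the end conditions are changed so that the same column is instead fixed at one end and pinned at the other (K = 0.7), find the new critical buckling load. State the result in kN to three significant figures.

P_cr ≈ 37.6 kN

P_cr ∝ 1/K², so P_cr,new = P_cr,old × (K_old/K_new)² = 4.60 × (2/0.7)²
= 4.60 × 8.163 = 37.6 kN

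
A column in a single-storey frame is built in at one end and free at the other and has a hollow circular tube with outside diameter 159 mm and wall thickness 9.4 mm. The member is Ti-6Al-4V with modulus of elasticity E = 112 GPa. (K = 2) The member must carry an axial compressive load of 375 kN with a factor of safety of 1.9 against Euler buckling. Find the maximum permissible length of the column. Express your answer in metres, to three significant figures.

Inner diameter d_i = 159 − 2×9.4 = 140.2 mm
I = π(d_o⁴ − d_i⁴)/64 = π(159⁴ − 140.2⁴)/64 = 1.241×10^7 mm⁴
I = 1.241×10^-5 m⁴
Required critical load P_cr = n·P = 1.9 × 375 = 712.5 kN = 7.125×10^5 N
From P_cr = π²EI/(K·L)²:  L = (1/K)·√(π²EI/P_cr) = (1/2)·√(π²×1.12×10^11×1.241×10^-5/7.125×10^5)
L = 2.19 m

L_max ≈ 2.19 m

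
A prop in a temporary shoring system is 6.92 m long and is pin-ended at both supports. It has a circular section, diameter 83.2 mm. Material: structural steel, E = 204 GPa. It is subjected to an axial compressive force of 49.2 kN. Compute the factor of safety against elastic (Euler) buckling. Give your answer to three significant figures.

n ≈ 2.01

I = πd⁴/64 = π×83.2⁴/64 = 2.352×10^6 mm⁴
I = 2.352×10^6 mm⁴ = 2.352×10^-6 m⁴
Effective length L_e = K·L = 1 × 6.92 = 6.920 m
P_cr = π²EI / L_e² = π² × 204×10⁹ × 2.352×10^-6 / 6.920² = 9.890×10^4 N
Factor of safety n = P_cr / P = 98.897 / 49.2 = 2.01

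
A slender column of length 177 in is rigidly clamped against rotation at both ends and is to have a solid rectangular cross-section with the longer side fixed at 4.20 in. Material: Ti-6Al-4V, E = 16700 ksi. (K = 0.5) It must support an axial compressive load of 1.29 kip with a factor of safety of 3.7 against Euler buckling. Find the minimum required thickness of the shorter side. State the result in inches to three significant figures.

Required P_cr = n·P = 3.7 × 1.29 = 4.773 kip
L_e = K·L = 0.5 × 177 = 88.50 in
Required I = P_cr·L_e²/(π²E) = 4.773×10^3 × 88.50² / (π² × 1.67×10^7) = 0.2268 in⁴
Rectangle, weak axis: I_min = h·b³/12 with h = 4.20 in fixed  ⇒  b = (12I/h)^(1/3) = 0.865 in

b ≈ 0.865 in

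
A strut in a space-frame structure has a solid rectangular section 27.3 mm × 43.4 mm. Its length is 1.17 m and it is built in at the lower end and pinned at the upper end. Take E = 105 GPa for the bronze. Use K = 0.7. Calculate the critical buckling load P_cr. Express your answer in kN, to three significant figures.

P_cr ≈ 114 kN

Buckling occurs about the weak axis: I_min = h·b³/12 with b = 27.3 mm (the shorter side).
I_min = 43.4×27.3³/12 = 7.359×10^4 mm⁴
I = 7.359×10^4 mm⁴ = 7.359×10^-8 m⁴
Effective length L_e = K·L = 0.7 × 1.17 = 0.8190 m
P_cr = π²EI / L_e² = π² × 105×10⁹ × 7.359×10^-8 / 0.8190² = 1.137×10^5 N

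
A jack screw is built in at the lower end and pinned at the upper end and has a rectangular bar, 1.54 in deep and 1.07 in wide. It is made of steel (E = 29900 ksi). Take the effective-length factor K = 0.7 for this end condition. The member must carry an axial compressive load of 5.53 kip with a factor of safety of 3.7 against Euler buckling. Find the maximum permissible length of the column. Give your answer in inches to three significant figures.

Buckling occurs about the weak axis: I_min = h·b³/12 with b = 1.07 in (the shorter side).
I_min = 1.54×1.07³/12 = 0.1572 in⁴
Required critical load P_cr = n·P = 3.7 × 5.53 = 20.46 kip = 2.046×10^4 lb
From P_cr = π²EI/(K·L)²:  L = (1/K)·√(π²EI/P_cr) = (1/0.7)·√(π²×2.99×10^7×0.1572/2.046×10^4)
L = 68.0 in

L_max ≈ 68.0 in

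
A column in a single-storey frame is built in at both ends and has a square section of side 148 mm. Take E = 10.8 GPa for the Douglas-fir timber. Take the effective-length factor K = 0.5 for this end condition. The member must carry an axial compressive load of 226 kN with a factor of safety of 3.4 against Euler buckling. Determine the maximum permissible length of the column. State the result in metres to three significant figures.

I = a⁴/12 = 148⁴/12 = 3.998×10^7 mm⁴
I = 3.998×10^-5 m⁴
Required critical load P_cr = n·P = 3.4 × 226 = 768.4 kN = 7.684×10^5 N
From P_cr = π²EI/(K·L)²:  L = (1/K)·√(π²EI/P_cr) = (1/0.5)·√(π²×1.08×10^10×3.998×10^-5/7.684×10^5)
L = 4.71 m

L_max ≈ 4.71 m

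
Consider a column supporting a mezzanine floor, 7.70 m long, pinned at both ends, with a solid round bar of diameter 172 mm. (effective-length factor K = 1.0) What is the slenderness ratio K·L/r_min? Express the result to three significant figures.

λ ≈ 179

I = πd⁴/64 = π×172⁴/64 = 4.296×10^7 mm⁴
A = 2.324×10^4 mm²;  r_min = √(I/A) = √(4.296×10^7/2.324×10^4) = 43.00 mm
L_e = K·L = 1 × 7.70 m = 7.700 m = 7700.0 mm
λ = L_e / r_min = 7700.0 / 43.00 = 179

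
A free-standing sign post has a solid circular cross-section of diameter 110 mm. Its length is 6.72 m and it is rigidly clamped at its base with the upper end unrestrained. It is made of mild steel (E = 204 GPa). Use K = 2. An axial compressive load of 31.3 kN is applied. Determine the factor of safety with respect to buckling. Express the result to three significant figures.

n ≈ 2.56

I = πd⁴/64 = π×110⁴/64 = 7.187×10^6 mm⁴
I = 7.187×10^6 mm⁴ = 7.187×10^-6 m⁴
Effective length L_e = K·L = 2 × 6.72 = 13.44 m
P_cr = π²EI / L_e² = π² × 204×10⁹ × 7.187×10^-6 / 13.44² = 8.011×10^4 N
Factor of safety n = P_cr / P = 80.107 / 31.3 = 2.56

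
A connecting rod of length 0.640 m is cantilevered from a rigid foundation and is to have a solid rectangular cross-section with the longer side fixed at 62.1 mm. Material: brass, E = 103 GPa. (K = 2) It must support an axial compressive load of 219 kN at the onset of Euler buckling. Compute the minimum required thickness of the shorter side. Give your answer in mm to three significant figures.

L_e = K·L = 2 × 0.640 = 1.280 m
Required I = P_cr·L_e²/(π²E) = 2.190×10^5 × 1.280² / (π² × 1.03×10^11) = 3.530×10^-7 m⁴
I_req = 3.530×10^5 mm⁴
Rectangle, weak axis: I_min = h·b³/12 with h = 62.1 mm fixed  ⇒  b = (12I/h)^(1/3) = 40.9 mm

b ≈ 40.9 mm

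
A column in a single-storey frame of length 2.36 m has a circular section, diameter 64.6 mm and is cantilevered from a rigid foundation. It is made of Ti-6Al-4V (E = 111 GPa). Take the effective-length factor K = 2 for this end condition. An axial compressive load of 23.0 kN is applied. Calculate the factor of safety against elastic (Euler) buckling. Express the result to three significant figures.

I = πd⁴/64 = π×64.6⁴/64 = 8.549×10^5 mm⁴
I = 8.549×10^5 mm⁴ = 8.549×10^-7 m⁴
Effective length L_e = K·L = 2 × 2.36 = 4.720 m
P_cr = π²EI / L_e² = π² × 111×10⁹ × 8.549×10^-7 / 4.720² = 4.204×10^4 N
Factor of safety n = P_cr / P = 42.038 / 23.0 = 1.83

n ≈ 1.83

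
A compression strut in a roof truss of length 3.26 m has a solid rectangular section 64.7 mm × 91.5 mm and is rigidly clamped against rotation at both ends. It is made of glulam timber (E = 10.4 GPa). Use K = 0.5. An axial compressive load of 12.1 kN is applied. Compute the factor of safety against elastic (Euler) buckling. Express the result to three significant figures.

n ≈ 6.59

Buckling occurs about the weak axis: I_min = h·b³/12 with b = 64.7 mm (the shorter side).
I_min = 91.5×64.7³/12 = 2.065×10^6 mm⁴
I = 2.065×10^6 mm⁴ = 2.065×10^-6 m⁴
Effective length L_e = K·L = 0.5 × 3.26 = 1.630 m
P_cr = π²EI / L_e² = π² × 10.4×10⁹ × 2.065×10^-6 / 1.630² = 7.978×10^4 N
Factor of safety n = P_cr / P = 79.783 / 12.1 = 6.59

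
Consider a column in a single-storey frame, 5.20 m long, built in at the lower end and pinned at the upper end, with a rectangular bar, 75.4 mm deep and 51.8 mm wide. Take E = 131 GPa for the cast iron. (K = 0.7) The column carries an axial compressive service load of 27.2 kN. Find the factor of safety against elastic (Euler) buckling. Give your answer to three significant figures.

Buckling occurs about the weak axis: I_min = h·b³/12 with b = 51.8 mm (the shorter side).
I_min = 75.4×51.8³/12 = 8.733×10^5 mm⁴
I = 8.733×10^5 mm⁴ = 8.733×10^-7 m⁴
Effective length L_e = K·L = 0.7 × 5.20 = 3.640 m
P_cr = π²EI / L_e² = π² × 131×10⁹ × 8.733×10^-7 / 3.640² = 8.522×10^4 N
Factor of safety n = P_cr / P = 85.221 / 27.2 = 3.13

n ≈ 3.13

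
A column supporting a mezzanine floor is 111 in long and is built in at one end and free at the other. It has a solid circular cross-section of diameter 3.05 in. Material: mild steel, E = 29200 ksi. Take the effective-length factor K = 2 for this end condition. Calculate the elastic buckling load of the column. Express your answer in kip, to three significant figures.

I = πd⁴/64 = π×3.05⁴/64 = 4.248 in⁴
Effective length L_e = K·L = 2 × 111 = 222.0 in
P_cr = π²EI / L_e² = π² × 29200×10³ × 4.248 / 222.0² = 2.484×10^4 lb

P_cr ≈ 24.8 kip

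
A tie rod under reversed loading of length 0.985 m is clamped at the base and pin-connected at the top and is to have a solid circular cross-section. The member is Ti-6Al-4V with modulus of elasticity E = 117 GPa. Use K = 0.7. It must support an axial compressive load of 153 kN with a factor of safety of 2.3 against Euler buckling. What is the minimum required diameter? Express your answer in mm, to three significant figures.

Required P_cr = n·P = 2.3 × 153 = 351.9 kN
L_e = K·L = 0.7 × 0.985 = 0.6895 m
Required I = P_cr·L_e²/(π²E) = 3.519×10^5 × 0.6895² / (π² × 1.17×10^11) = 1.449×10^-7 m⁴
I_req = 1.449×10^5 mm⁴
Solid circle: I = πd⁴/64  ⇒  d = (64I/π)^(1/4) = (64×1.449×10^5/π)^(1/4) = 41.4 mm

d ≈ 41.4 mm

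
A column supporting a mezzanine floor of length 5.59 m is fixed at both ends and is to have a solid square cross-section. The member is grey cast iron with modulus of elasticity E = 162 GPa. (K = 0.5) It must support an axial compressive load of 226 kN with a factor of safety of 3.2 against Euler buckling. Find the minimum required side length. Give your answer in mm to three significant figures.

Required P_cr = n·P = 3.2 × 226 = 723.2 kN
L_e = K·L = 0.5 × 5.59 = 2.795 m
Required I = P_cr·L_e²/(π²E) = 7.232×10^5 × 2.795² / (π² × 1.62×10^11) = 3.534×10^-6 m⁴
I_req = 3.534×10^6 mm⁴
Solid square: I = a⁴/12  ⇒  a = (12I)^(1/4) = (12×3.534×10^6)^(1/4) = 80.7 mm

a ≈ 80.7 mm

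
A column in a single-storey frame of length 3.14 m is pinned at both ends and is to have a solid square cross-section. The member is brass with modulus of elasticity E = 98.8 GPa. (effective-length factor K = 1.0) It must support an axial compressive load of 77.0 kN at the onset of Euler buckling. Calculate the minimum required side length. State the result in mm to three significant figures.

L_e = K·L = 1 × 3.14 = 3.140 m
Required I = P_cr·L_e²/(π²E) = 7.700×10^4 × 3.140² / (π² × 9.88×10^10) = 7.786×10^-7 m⁴
I_req = 7.786×10^5 mm⁴
Solid square: I = a⁴/12  ⇒  a = (12I)^(1/4) = (12×7.786×10^5)^(1/4) = 55.3 mm

a ≈ 55.3 mm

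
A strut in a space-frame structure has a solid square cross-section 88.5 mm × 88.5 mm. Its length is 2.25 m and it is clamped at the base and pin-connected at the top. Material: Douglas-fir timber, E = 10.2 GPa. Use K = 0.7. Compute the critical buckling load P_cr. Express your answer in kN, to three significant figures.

P_cr ≈ 207 kN

I = a⁴/12 = 88.5⁴/12 = 5.112×10^6 mm⁴
I = 5.112×10^6 mm⁴ = 5.112×10^-6 m⁴
Effective length L_e = K·L = 0.7 × 2.25 = 1.575 m
P_cr = π²EI / L_e² = π² × 10.2×10⁹ × 5.112×10^-6 / 1.575² = 2.075×10^5 N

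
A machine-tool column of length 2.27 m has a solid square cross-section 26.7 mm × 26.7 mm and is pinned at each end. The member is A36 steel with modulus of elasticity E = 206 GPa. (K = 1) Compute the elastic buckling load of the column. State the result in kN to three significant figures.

I = a⁴/12 = 26.7⁴/12 = 4.235×10^4 mm⁴
I = 4.235×10^4 mm⁴ = 4.235×10^-8 m⁴
Effective length L_e = K·L = 1 × 2.27 = 2.270 m
P_cr = π²EI / L_e² = π² × 206×10⁹ × 4.235×10^-8 / 2.270² = 1.671×10^4 N

P_cr ≈ 16.7 kN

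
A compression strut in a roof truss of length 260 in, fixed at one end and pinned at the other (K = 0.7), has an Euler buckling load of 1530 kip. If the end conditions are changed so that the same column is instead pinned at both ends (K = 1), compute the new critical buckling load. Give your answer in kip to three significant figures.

P_cr ≈ 750 kip

P_cr ∝ 1/K², so P_cr,new = P_cr,old × (K_old/K_new)² = 1530 × (0.7/1)²
= 1530 × 0.4900 = 750 kip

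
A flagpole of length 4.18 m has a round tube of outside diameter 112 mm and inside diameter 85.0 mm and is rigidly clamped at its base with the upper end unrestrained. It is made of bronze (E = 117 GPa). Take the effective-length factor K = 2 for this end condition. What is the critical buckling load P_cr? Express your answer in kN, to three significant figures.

d_o = 112 mm, d_i = 85.0 mm
I = π(d_o⁴ − d_i⁴)/64 = π(112⁴ − 85.00⁴)/64 = 5.162×10^6 mm⁴
I = 5.162×10^6 mm⁴ = 5.162×10^-6 m⁴
Effective length L_e = K·L = 2 × 4.18 = 8.360 m
P_cr = π²EI / L_e² = π² × 117×10⁹ × 5.162×10^-6 / 8.360² = 8.528×10^4 N

P_cr ≈ 85.3 kN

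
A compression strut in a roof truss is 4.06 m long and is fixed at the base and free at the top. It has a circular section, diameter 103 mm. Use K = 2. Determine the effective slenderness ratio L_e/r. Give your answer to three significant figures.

λ ≈ 315

I = πd⁴/64 = π×103⁴/64 = 5.525×10^6 mm⁴
A = 8.332×10^3 mm²;  r_min = √(I/A) = √(5.525×10^6/8.332×10^3) = 25.75 mm
L_e = K·L = 2 × 4.06 m = 8.120 m = 8120.0 mm
λ = L_e / r_min = 8120.0 / 25.75 = 315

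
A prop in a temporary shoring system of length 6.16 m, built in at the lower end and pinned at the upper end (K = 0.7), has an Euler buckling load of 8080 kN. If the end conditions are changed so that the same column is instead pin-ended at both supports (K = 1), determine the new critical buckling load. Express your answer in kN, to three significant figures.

P_cr ∝ 1/K², so P_cr,new = P_cr,old × (K_old/K_new)² = 8080 × (0.7/1)²
= 8080 × 0.4900 = 3960 kN

P_cr ≈ 3960 kN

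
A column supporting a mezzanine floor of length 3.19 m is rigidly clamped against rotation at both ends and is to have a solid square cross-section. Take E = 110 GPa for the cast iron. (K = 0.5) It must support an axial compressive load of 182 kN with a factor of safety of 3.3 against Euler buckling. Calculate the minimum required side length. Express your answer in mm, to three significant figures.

a ≈ 64.1 mm

Required P_cr = n·P = 3.3 × 182 = 600.6 kN
L_e = K·L = 0.5 × 3.19 = 1.595 m
Required I = P_cr·L_e²/(π²E) = 6.006×10^5 × 1.595² / (π² × 1.10×10^11) = 1.407×10^-6 m⁴
I_req = 1.407×10^6 mm⁴
Solid square: I = a⁴/12  ⇒  a = (12I)^(1/4) = (12×1.407×10^6)^(1/4) = 64.1 mm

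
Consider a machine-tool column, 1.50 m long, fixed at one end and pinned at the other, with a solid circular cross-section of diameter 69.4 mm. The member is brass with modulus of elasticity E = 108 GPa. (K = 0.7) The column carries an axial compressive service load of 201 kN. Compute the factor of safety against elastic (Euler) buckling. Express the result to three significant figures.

I = πd⁴/64 = π×69.4⁴/64 = 1.139×10^6 mm⁴
I = 1.139×10^6 mm⁴ = 1.139×10^-6 m⁴
Effective length L_e = K·L = 0.7 × 1.50 = 1.050 m
P_cr = π²EI / L_e² = π² × 108×10⁹ × 1.139×10^-6 / 1.050² = 1.101×10^6 N
Factor of safety n = P_cr / P = 1100.9 / 201 = 5.48

n ≈ 5.48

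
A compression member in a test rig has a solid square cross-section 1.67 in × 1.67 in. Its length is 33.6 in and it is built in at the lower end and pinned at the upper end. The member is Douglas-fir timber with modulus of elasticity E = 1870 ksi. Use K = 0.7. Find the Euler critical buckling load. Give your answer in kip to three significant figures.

I = a⁴/12 = 1.67⁴/12 = 0.6482 in⁴
Effective length L_e = K·L = 0.7 × 33.6 = 23.52 in
P_cr = π²EI / L_e² = π² × 1870×10³ × 0.6482 / 23.52² = 2.162×10^4 lb

P_cr ≈ 21.6 kip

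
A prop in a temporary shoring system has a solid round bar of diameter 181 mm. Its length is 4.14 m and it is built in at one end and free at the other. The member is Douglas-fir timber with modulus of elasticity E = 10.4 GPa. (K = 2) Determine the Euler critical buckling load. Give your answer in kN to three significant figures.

I = πd⁴/64 = π×181⁴/64 = 5.268×10^7 mm⁴
I = 5.268×10^7 mm⁴ = 5.268×10^-5 m⁴
Effective length L_e = K·L = 2 × 4.14 = 8.280 m
P_cr = π²EI / L_e² = π² × 10.4×10⁹ × 5.268×10^-5 / 8.280² = 7.888×10^4 N

P_cr ≈ 78.9 kN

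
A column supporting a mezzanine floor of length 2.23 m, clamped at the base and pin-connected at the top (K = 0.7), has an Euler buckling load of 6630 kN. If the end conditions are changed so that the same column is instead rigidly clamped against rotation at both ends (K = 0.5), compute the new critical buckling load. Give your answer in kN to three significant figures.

P_cr ≈ 13000 kN

P_cr ∝ 1/K², so P_cr,new = P_cr,old × (K_old/K_new)² = 6630 × (0.7/0.5)²
= 6630 × 1.960 = 13000 kN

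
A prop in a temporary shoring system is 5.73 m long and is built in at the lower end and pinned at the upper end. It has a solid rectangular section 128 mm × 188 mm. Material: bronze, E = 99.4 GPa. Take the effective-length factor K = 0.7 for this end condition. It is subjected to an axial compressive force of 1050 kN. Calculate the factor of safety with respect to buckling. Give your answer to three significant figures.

Buckling occurs about the weak axis: I_min = h·b³/12 with b = 128 mm (the shorter side).
I_min = 188×128³/12 = 3.286×10^7 mm⁴
I = 3.286×10^7 mm⁴ = 3.286×10^-5 m⁴
Effective length L_e = K·L = 0.7 × 5.73 = 4.011 m
P_cr = π²EI / L_e² = π² × 99.4×10⁹ × 3.286×10^-5 / 4.011² = 2.003×10^6 N
Factor of safety n = P_cr / P = 2003.5 / 1050 = 1.91

n ≈ 1.91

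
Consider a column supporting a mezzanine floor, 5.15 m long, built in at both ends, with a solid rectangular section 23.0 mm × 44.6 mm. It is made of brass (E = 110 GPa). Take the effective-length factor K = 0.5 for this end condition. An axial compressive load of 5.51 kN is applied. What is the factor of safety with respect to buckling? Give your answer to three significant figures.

n ≈ 1.34

Buckling occurs about the weak axis: I_min = h·b³/12 with b = 23.0 mm (the shorter side).
I_min = 44.6×23.0³/12 = 4.522×10^4 mm⁴
I = 4.522×10^4 mm⁴ = 4.522×10^-8 m⁴
Effective length L_e = K·L = 0.5 × 5.15 = 2.575 m
P_cr = π²EI / L_e² = π² × 110×10⁹ × 4.522×10^-8 / 2.575² = 7.404×10^3 N
Factor of safety n = P_cr / P = 7.4041 / 5.51 = 1.34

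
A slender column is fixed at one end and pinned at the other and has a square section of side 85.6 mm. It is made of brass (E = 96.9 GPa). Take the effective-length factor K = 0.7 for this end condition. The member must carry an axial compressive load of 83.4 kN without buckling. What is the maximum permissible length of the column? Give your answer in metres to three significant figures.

L_max ≈ 10.2 m

I = a⁴/12 = 85.6⁴/12 = 4.474×10^6 mm⁴
I = 4.474×10^-6 m⁴
At the buckling limit P_cr = P = 8.340×10^4 N
From P_cr = π²EI/(K·L)²:  L = (1/K)·√(π²EI/P_cr) = (1/0.7)·√(π²×9.69×10^10×4.474×10^-6/8.340×10^4)
L = 10.2 m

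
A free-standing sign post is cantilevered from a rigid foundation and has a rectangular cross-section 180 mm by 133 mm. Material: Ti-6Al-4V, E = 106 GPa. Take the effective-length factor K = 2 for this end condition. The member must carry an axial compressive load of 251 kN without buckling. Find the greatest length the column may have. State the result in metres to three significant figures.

L_max ≈ 6.06 m

Buckling occurs about the weak axis: I_min = h·b³/12 with b = 133 mm (the shorter side).
I_min = 180×133³/12 = 3.529×10^7 mm⁴
I = 3.529×10^-5 m⁴
At the buckling limit P_cr = P = 2.510×10^5 N
From P_cr = π²EI/(K·L)²:  L = (1/K)·√(π²EI/P_cr) = (1/2)·√(π²×1.06×10^11×3.529×10^-5/2.510×10^5)
L = 6.06 m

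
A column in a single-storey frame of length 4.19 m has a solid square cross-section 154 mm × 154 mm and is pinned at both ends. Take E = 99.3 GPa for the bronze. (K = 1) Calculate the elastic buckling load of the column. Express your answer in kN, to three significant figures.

I = a⁴/12 = 154⁴/12 = 4.687×10^7 mm⁴
I = 4.687×10^7 mm⁴ = 4.687×10^-5 m⁴
Effective length L_e = K·L = 1 × 4.19 = 4.190 m
P_cr = π²EI / L_e² = π² × 99.3×10⁹ × 4.687×10^-5 / 4.190² = 2.617×10^6 N

P_cr ≈ 2620 kN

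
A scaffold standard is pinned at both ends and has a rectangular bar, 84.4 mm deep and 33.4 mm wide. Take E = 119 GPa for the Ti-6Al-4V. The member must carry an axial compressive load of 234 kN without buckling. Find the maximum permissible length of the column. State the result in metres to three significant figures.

Buckling occurs about the weak axis: I_min = h·b³/12 with b = 33.4 mm (the shorter side).
I_min = 84.4×33.4³/12 = 2.621×10^5 mm⁴
I = 2.621×10^-7 m⁴
At the buckling limit P_cr = P = 2.340×10^5 N
From P_cr = π²EI/(K·L)²:  L = (1/K)·√(π²EI/P_cr) = (1/1)·√(π²×1.19×10^11×2.621×10^-7/2.340×10^5)
L = 1.15 m

L_max ≈ 1.15 m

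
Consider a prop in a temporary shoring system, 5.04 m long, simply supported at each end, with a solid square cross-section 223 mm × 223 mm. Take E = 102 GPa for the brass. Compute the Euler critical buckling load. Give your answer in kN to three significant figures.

P_cr ≈ 8170 kN

I = a⁴/12 = 223⁴/12 = 2.061×10^8 mm⁴
I = 2.061×10^8 mm⁴ = 2.061×10^-4 m⁴
Effective length L_e = K·L = 1 × 5.04 = 5.040 m
P_cr = π²EI / L_e² = π² × 102×10⁹ × 2.061×10^-4 / 5.040² = 8.167×10^6 N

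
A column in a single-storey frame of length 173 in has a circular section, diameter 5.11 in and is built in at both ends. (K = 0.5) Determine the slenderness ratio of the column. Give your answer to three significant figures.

λ ≈ 67.7

For a solid circle r = d/4 = 5.11/4 = 1.278 in
L_e = K·L = 0.5 × 173 = 86.50 in
λ = L_e / r_min = 86.500 / 1.278 = 67.7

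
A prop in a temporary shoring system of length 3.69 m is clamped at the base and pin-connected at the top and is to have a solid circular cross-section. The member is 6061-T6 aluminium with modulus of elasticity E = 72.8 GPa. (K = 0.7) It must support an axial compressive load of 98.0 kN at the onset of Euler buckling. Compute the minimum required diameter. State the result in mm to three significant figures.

d ≈ 65.6 mm

L_e = K·L = 0.7 × 3.69 = 2.583 m
Required I = P_cr·L_e²/(π²E) = 9.800×10^4 × 2.583² / (π² × 7.28×10^10) = 9.100×10^-7 m⁴
I_req = 9.100×10^5 mm⁴
Solid circle: I = πd⁴/64  ⇒  d = (64I/π)^(1/4) = (64×9.100×10^5/π)^(1/4) = 65.6 mm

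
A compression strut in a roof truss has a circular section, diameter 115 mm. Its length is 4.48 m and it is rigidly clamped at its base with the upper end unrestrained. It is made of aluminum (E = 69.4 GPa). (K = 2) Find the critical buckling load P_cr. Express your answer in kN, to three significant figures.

I = πd⁴/64 = π×115⁴/64 = 8.585×10^6 mm⁴
I = 8.585×10^6 mm⁴ = 8.585×10^-6 m⁴
Effective length L_e = K·L = 2 × 4.48 = 8.960 m
P_cr = π²EI / L_e² = π² × 69.4×10⁹ × 8.585×10^-6 / 8.960² = 7.325×10^4 N

P_cr ≈ 73.2 kN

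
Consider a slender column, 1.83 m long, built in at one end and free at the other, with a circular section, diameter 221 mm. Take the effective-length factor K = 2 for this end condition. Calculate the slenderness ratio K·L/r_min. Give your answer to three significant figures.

λ ≈ 66.2

For a solid circle r = d/4 = 221/4 = 55.25 mm
L_e = K·L = 2 × 1.83 m = 3.660 m = 3660.0 mm
λ = L_e / r_min = 3660.0 / 55.25 = 66.2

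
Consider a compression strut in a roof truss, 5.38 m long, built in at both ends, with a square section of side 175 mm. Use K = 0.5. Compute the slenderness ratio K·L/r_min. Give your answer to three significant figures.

I = a⁴/12 = 175⁴/12 = 7.816×10^7 mm⁴
A = 3.062×10^4 mm²;  r_min = √(I/A) = √(7.816×10^7/3.062×10^4) = 50.52 mm
L_e = K·L = 0.5 × 5.38 m = 2.690 m = 2690.0 mm
λ = L_e / r_min = 2690.0 / 50.52 = 53.2

λ ≈ 53.2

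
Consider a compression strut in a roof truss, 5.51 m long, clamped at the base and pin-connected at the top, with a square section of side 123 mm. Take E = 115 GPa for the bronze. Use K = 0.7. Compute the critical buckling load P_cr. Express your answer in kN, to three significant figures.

I = a⁴/12 = 123⁴/12 = 1.907×10^7 mm⁴
I = 1.907×10^7 mm⁴ = 1.907×10^-5 m⁴
Effective length L_e = K·L = 0.7 × 5.51 = 3.857 m
P_cr = π²EI / L_e² = π² × 115×10⁹ × 1.907×10^-5 / 3.857² = 1.455×10^6 N

P_cr ≈ 1460 kN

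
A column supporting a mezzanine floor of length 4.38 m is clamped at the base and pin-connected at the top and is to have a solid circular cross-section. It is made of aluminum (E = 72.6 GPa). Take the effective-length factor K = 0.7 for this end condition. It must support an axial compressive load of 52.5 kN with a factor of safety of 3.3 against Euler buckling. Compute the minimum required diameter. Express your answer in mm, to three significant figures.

Required P_cr = n·P = 3.3 × 52.5 = 173.2 kN
L_e = K·L = 0.7 × 4.38 = 3.066 m
Required I = P_cr·L_e²/(π²E) = 1.732×10^5 × 3.066² / (π² × 7.26×10^10) = 2.273×10^-6 m⁴
I_req = 2.273×10^6 mm⁴
Solid circle: I = πd⁴/64  ⇒  d = (64I/π)^(1/4) = (64×2.273×10^6/π)^(1/4) = 82.5 mm

d ≈ 82.5 mm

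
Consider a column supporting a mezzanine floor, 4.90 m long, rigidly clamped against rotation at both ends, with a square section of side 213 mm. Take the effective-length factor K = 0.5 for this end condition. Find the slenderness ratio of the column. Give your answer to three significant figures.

λ ≈ 39.8

For a square r = a/√12 = 213/√12 = 61.49 mm
L_e = K·L = 0.5 × 4.90 m = 2.450 m = 2450.0 mm
λ = L_e / r_min = 2450.0 / 61.49 = 39.8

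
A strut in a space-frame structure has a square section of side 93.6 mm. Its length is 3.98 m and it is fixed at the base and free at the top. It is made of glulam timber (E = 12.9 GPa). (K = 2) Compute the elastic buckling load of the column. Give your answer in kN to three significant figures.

P_cr ≈ 12.9 kN

I = a⁴/12 = 93.6⁴/12 = 6.396×10^6 mm⁴
I = 6.396×10^6 mm⁴ = 6.396×10^-6 m⁴
Effective length L_e = K·L = 2 × 3.98 = 7.960 m
P_cr = π²EI / L_e² = π² × 12.9×10⁹ × 6.396×10^-6 / 7.960² = 1.285×10^4 N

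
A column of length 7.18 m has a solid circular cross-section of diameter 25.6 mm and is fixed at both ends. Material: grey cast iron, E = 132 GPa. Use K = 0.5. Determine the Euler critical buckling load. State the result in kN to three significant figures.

P_cr ≈ 2.13 kN

I = πd⁴/64 = π×25.6⁴/64 = 2.108×10^4 mm⁴
I = 2.108×10^4 mm⁴ = 2.108×10^-8 m⁴
Effective length L_e = K·L = 0.5 × 7.18 = 3.590 m
P_cr = π²EI / L_e² = π² × 132×10⁹ × 2.108×10^-8 / 3.590² = 2.131×10^3 N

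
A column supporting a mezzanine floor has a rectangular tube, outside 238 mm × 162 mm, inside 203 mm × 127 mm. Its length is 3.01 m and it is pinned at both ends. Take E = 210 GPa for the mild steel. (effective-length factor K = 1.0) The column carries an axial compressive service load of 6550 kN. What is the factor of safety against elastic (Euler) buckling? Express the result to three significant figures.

n ≈ 1.73

Weak-axis I_min = (h_o·b_o³ − h_i·b_i³)/12 with b_o = 162, b_i = 127.0 mm (shorter outer/inner sides).
I_min = (238×162³ − 203.0×127.0³)/12 = 4.967×10^7 mm⁴
I = 4.967×10^7 mm⁴ = 4.967×10^-5 m⁴
Effective length L_e = K·L = 1 × 3.01 = 3.010 m
P_cr = π²EI / L_e² = π² × 210×10⁹ × 4.967×10^-5 / 3.010² = 1.136×10^7 N
Factor of safety n = P_cr / P = 11363 / 6550 = 1.73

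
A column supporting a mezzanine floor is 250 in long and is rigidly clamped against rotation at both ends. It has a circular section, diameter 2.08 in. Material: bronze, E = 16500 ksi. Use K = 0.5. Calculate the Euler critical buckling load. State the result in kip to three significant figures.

I = πd⁴/64 = π×2.08⁴/64 = 0.9188 in⁴
Effective length L_e = K·L = 0.5 × 250 = 125.0 in
P_cr = π²EI / L_e² = π² × 16500×10³ × 0.9188 / 125.0² = 9.576×10^3 lb

P_cr ≈ 9.58 kip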